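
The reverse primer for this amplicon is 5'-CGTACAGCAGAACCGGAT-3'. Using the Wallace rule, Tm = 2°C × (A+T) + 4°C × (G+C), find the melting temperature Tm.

Scanning the sequence gives T=2, A=6, C=5, G=5.
So N_AT = 8 and N_GC = 10.
Tm = 2(8) + 4(10) = 16 + 40 = 56°C

56°C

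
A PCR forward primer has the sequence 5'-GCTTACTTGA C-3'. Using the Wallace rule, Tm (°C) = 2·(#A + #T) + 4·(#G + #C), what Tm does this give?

Scanning the sequence gives T=4, C=3, G=2, A=2.
A+T = 6, G+C = 5
Tm = 2(6) + 4(5) = 12 + 20 = 32°C

32°C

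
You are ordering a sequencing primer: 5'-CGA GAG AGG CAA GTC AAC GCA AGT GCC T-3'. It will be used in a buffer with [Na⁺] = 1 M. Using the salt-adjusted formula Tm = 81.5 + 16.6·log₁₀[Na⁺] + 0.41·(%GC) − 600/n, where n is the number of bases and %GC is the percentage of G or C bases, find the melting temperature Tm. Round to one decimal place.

83.5°C

Length n = 28. G=9, C=7, T=3, A=9
G+C = 16, so %GC = 16/28 × 100 = 57.143%
Salt term: 16.6 × (0) = 0
GC term: 0.41 × 57.143 = 23.429; length term: −600/28 = −21.429
Tm = 81.5 + (0) + 23.429 − 21.429 = 83.5 → 83.5°C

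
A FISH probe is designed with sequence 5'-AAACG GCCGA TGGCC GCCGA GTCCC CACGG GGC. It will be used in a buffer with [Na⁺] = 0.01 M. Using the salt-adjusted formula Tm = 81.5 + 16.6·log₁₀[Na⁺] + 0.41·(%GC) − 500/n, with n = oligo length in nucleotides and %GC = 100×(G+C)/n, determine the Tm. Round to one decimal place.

Length n = 33. C=13, T=2, G=12, A=6
G+C = 25, so %GC = 25/33 × 100 = 75.758%
Salt term: 16.6 × (-2) = -33.2
GC term: 0.41 × 75.758 = 31.061; length term: −500/33 = −15.152
Tm = 81.5 + (-33.2) + 31.061 − 15.152 = 64.209 → 64.2°C

64.2°C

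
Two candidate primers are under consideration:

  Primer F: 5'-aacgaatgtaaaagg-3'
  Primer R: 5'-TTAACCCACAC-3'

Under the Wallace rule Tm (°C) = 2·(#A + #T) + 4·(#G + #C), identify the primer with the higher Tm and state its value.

Primer F, 40°C

Primer F: A+T=10, G+C=5 → Tm = 2(10)+4(5) = 40°C
Primer R: A+T=6, G+C=5 → Tm = 2(6)+4(5) = 32°C
40°C vs 32°C → primer F is higher.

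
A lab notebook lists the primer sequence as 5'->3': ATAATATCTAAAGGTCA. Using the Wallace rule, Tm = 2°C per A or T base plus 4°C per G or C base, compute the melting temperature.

42°C

C=2, T=5, G=2, A=8
So N_AT = 13 and N_GC = 4.
Tm = 4·4 + 2·13 = 16 + 26 = 42°C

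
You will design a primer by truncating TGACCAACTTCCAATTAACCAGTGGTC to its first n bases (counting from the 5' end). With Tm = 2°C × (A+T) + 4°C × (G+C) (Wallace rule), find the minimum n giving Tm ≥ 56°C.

n = 20

First 19 bases: TGACCAACTTCCAATTAAC → Tm = 52°C (< 56°C)
First 20 bases: TGACCAACTTCCAATTAACC → Tm = 56°C (≥ 56°C)
Since every base adds ≥2°C, Tm only increases with n, so the threshold is first crossed at n = 20.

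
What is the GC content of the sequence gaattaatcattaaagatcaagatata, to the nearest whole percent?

Counting bases: C=2, A=14, G=3, T=8
G+C = 3 + 2 = 5 out of 27 bases
%GC = 5/27 × 100 = 18.52% ≈ 19%

19%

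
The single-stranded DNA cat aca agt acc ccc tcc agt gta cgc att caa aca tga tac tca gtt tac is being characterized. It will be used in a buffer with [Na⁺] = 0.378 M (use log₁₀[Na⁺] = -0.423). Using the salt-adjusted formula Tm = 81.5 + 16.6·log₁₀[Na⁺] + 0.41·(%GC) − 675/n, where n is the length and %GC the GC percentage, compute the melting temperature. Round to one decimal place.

Length n = 51. Scanning the sequence gives T=13, G=6, C=16, A=16.
G+C = 22, so %GC = 22/51 × 100 = 43.137%
Salt term: 16.6 × (-0.423) = -7.022
GC term: 0.41 × 43.137 = 17.686; length term: −675/51 = −13.235
Tm = 81.5 + (-7.022) + 17.686 − 13.235 = 78.929 → 78.9°C

78.9°C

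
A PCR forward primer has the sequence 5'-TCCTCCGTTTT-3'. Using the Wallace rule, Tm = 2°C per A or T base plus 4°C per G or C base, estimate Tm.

32°C

Counting bases: C=4, A=0, G=1, T=6
A+T = 6, G+C = 5
Tm = 2×6 + 4×5 = 32°C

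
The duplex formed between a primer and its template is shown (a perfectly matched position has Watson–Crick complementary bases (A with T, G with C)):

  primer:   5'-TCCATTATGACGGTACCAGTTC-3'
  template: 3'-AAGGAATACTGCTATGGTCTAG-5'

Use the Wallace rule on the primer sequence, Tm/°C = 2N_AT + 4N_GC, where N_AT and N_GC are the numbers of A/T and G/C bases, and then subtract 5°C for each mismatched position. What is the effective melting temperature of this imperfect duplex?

44°C

Primer base counts: A=5, T=7, G=4, C=6 → A+T=12, G+C=10
Perfect-match Tm = 2(12) + 4(10) = 24 + 40 = 64°C
Mismatches (positions where the bases are not complementary): 4 (at positions 2, 4, 13, 20)
Effective Tm = 64 − 4×5 = 64 − 20 = 44°C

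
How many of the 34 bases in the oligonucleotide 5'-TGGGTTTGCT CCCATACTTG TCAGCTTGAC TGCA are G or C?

17

Base counts: T=12, C=9, G=8, A=5
G+C = 8 + 9 = 17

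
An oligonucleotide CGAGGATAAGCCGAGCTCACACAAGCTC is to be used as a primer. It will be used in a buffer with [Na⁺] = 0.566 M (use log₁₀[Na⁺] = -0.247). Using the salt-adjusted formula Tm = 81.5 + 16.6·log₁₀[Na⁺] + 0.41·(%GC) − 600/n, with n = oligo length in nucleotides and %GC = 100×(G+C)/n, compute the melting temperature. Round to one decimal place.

79.4°C

Length n = 28. Scanning the sequence gives T=3, G=7, C=9, A=9.
G+C = 16, so %GC = 16/28 × 100 = 57.143%
Salt term: 16.6 × (-0.247) = -4.1
GC term: 0.41 × 57.143 = 23.429; length term: −600/28 = −21.429
Tm = 81.5 + (-4.1) + 23.429 − 21.429 = 79.4 → 79.4°C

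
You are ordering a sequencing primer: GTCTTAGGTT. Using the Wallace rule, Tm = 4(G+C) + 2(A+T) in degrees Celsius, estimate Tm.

Base counts: T=5, G=3, A=1, C=1
So N_AT = 6 and N_GC = 4.
Tm = 2×6 + 4×4 = 28°C

28°C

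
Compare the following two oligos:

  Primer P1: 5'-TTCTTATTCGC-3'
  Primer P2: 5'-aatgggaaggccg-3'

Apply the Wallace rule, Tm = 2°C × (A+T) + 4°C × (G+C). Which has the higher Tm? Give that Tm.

Primer P1: A+T=7, G+C=4 → Tm = 2(7)+4(4) = 30°C
Primer P2: A+T=5, G+C=8 → Tm = 2(5)+4(8) = 42°C
30°C vs 42°C → primer P2 is higher.

Primer P2, 42°C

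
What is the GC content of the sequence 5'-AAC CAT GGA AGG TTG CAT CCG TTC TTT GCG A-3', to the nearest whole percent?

Base counts: C=7, A=7, G=8, T=9
G+C = 8 + 7 = 15 out of 31 bases
%GC = 15/31 × 100 = 48.39% ≈ 48%

48%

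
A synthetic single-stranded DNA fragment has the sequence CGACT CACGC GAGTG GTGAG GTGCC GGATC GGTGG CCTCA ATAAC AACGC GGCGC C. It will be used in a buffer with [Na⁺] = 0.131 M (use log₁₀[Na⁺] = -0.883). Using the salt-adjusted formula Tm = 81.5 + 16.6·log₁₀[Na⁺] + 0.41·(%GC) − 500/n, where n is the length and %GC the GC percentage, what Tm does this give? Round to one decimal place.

Length n = 56. Counting bases: G=20, T=8, A=11, C=17
G+C = 37, so %GC = 37/56 × 100 = 66.071%
Salt term: 16.6 × (-0.883) = -14.658
GC term: 0.41 × 66.071 = 27.089; length term: −500/56 = −8.929
Tm = 81.5 + (-14.658) + 27.089 − 8.929 = 85.002 → 85.0°C

85.0°C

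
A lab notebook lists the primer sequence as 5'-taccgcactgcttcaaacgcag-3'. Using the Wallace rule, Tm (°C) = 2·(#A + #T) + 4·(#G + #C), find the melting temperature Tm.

68°C

Base counts: T=4, G=4, C=8, A=6
A+T = 10, G+C = 12
Tm = 4·12 + 2·10 = 48 + 20 = 68°C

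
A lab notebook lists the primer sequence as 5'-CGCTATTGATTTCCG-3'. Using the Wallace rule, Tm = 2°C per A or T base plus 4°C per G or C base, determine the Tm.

44°C

Base counts: A=2, G=3, T=6, C=4
AT pairs contribute 8, GC pairs contribute 7.
Tm = 4·7 + 2·8 = 28 + 16 = 44°C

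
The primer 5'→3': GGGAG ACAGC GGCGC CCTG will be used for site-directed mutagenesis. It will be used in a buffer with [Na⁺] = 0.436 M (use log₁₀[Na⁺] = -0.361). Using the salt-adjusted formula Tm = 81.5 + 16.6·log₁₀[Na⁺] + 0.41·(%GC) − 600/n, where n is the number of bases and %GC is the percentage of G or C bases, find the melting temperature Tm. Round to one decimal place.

Length n = 19. Counting bases: T=1, G=9, C=6, A=3
G+C = 15, so %GC = 15/19 × 100 = 78.947%
Salt term: 16.6 × (-0.361) = -5.993
GC term: 0.41 × 78.947 = 32.368; length term: −600/19 = −31.579
Tm = 81.5 + (-5.993) + 32.368 − 31.579 = 76.296 → 76.3°C

76.3°C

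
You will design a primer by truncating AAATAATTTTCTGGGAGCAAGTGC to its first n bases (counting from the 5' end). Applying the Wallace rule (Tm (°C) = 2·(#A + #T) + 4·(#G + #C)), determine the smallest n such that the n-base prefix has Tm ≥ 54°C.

First 20 bases: AAATAATTTTCTGGGAGCAA → Tm = 52°C (< 54°C)
First 21 bases: AAATAATTTTCTGGGAGCAAG → Tm = 56°C (≥ 54°C)
Since every base adds ≥2°C, Tm only increases with n, so the threshold is first crossed at n = 21.

n = 21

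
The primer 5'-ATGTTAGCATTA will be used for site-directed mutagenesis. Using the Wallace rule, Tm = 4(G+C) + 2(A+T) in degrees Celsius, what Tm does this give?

Base counts: T=5, C=1, A=4, G=2
AT pairs contribute 9, GC pairs contribute 3.
Tm = 4·3 + 2·9 = 12 + 18 = 30°C

30°C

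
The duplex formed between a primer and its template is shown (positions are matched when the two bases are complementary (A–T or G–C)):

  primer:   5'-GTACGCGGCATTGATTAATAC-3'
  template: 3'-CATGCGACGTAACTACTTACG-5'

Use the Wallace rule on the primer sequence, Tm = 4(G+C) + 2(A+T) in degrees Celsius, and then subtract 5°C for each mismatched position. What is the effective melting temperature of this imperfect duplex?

45°C

Primer base counts: A=6, T=6, G=5, C=4 → A+T=12, G+C=9
Perfect-match Tm = 2(12) + 4(9) = 24 + 36 = 60°C
Mismatches (positions where the bases are not complementary): 3 (at positions 7, 16, 20)
Effective Tm = 60 − 3×5 = 60 − 15 = 45°C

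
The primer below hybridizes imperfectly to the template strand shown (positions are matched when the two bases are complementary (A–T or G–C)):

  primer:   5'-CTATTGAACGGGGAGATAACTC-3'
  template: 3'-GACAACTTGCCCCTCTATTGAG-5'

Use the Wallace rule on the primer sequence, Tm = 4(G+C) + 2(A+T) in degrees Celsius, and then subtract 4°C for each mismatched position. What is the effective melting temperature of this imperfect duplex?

Primer base counts: A=7, T=5, G=6, C=4 → A+T=12, G+C=10
Perfect-match Tm = 2(12) + 4(10) = 24 + 40 = 64°C
Mismatches (positions where the bases are not complementary): 1 (at position 3)
Effective Tm = 64 − 1×4 = 64 − 4 = 60°C

60°C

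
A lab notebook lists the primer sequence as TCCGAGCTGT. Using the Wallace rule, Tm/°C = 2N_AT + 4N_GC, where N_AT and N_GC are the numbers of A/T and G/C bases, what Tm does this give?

32°C

Scanning the sequence gives A=1, G=3, T=3, C=3.
AT pairs contribute 4, GC pairs contribute 6.
Tm = 2×4 + 4×6 = 32°C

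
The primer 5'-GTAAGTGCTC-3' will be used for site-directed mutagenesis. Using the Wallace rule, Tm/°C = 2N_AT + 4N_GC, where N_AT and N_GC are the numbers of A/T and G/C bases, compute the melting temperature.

30°C

Scanning the sequence gives G=3, T=3, A=2, C=2.
A+T = 5, G+C = 5
Tm = 2(5) + 4(5) = 10 + 20 = 30°C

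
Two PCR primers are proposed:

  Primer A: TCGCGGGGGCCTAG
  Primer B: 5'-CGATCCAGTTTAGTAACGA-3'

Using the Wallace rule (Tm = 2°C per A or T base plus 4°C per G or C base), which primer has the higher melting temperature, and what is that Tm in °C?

Primer B, 54°C

Primer A: A+T=3, G+C=11 → Tm = 2(3)+4(11) = 50°C
Primer B: A+T=11, G+C=8 → Tm = 2(11)+4(8) = 54°C
50°C vs 54°C → primer B is higher.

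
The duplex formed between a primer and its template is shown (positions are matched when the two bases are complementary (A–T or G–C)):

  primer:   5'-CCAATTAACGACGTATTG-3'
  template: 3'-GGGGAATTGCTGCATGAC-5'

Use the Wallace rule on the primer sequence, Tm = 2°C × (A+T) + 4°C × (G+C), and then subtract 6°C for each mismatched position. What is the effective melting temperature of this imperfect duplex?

32°C

Primer base counts: A=6, T=5, G=3, C=4 → A+T=11, G+C=7
Perfect-match Tm = 2(11) + 4(7) = 22 + 28 = 50°C
Mismatches (positions where the bases are not complementary): 3 (at positions 3, 4, 16)
Effective Tm = 50 − 3×6 = 50 − 18 = 32°C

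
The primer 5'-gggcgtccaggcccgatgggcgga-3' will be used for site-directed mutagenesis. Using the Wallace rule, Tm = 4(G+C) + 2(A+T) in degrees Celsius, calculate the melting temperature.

Scanning the sequence gives T=2, G=12, A=3, C=7.
AT pairs contribute 5, GC pairs contribute 19.
Tm = 2×5 + 4×19 = 86°C

86°C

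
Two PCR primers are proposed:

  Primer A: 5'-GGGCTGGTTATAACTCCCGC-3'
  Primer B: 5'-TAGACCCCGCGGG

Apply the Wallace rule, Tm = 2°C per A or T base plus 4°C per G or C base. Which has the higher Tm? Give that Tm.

Primer A, 64°C

Primer A: A+T=8, G+C=12 → Tm = 2(8)+4(12) = 64°C
Primer B: A+T=3, G+C=10 → Tm = 2(3)+4(10) = 46°C
64°C vs 46°C → primer A is higher.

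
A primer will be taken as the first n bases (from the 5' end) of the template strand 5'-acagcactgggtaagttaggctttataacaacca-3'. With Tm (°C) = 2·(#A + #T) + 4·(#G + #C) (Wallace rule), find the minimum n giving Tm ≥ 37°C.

n = 12

First 11 bases: ACAGCACTGGG → Tm = 36°C (< 37°C)
First 12 bases: ACAGCACTGGGT → Tm = 38°C (≥ 37°C)
Since every base adds ≥2°C, Tm only increases with n, so the threshold is first crossed at n = 12.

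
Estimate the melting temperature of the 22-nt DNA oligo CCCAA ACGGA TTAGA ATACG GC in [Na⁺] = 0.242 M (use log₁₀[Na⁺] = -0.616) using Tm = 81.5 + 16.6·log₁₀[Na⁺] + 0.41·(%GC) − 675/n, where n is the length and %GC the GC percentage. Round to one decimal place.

61.1°C

Length n = 22. Counting bases: A=8, T=3, C=6, G=5
G+C = 11, so %GC = 11/22 × 100 = 50%
Salt term: 16.6 × (-0.616) = -10.226
GC term: 0.41 × 50 = 20.5; length term: −675/22 = −30.682
Tm = 81.5 + (-10.226) + 20.5 − 30.682 = 61.092 → 61.1°C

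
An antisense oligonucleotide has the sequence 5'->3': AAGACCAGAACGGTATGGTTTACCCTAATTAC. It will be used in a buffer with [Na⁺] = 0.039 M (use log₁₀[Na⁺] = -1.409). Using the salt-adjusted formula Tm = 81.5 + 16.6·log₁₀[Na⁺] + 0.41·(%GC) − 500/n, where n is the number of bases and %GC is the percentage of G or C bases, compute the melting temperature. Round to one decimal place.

Length n = 32. Base counts: A=11, T=8, C=7, G=6
G+C = 13, so %GC = 13/32 × 100 = 40.625%
Salt term: 16.6 × (-1.409) = -23.389
GC term: 0.41 × 40.625 = 16.656; length term: −500/32 = −15.625
Tm = 81.5 + (-23.389) + 16.656 − 15.625 = 59.142 → 59.1°C

59.1°C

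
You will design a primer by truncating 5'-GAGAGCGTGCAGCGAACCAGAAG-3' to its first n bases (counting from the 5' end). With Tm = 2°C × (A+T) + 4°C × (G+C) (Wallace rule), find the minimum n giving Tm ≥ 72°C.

n = 23

First 22 bases: GAGAGCGTGCAGCGAACCAGAA → Tm = 70°C (< 72°C)
First 23 bases: GAGAGCGTGCAGCGAACCAGAAG → Tm = 74°C (≥ 72°C)
Each additional base adds 2°C (A/T) or 4°C (G/C), so Tm is non-decreasing in n; n = 23 is the first length to reach 72°C.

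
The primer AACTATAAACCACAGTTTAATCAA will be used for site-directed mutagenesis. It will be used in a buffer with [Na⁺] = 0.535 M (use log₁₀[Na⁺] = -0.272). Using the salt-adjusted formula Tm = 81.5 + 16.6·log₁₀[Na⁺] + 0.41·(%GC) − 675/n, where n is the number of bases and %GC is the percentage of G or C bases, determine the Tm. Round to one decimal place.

59.1°C

Length n = 24. Scanning the sequence gives A=12, T=6, G=1, C=5.
G+C = 6, so %GC = 6/24 × 100 = 25%
Salt term: 16.6 × (-0.272) = -4.515
GC term: 0.41 × 25 = 10.25; length term: −675/24 = −28.125
Tm = 81.5 + (-4.515) + 10.25 − 28.125 = 59.11 → 59.1°C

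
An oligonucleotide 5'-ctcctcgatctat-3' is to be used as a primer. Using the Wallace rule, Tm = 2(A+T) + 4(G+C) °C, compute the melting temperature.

C=5, A=2, G=1, T=5
So N_AT = 7 and N_GC = 6.
Tm = 2×7 + 4×6 = 38°C

38°C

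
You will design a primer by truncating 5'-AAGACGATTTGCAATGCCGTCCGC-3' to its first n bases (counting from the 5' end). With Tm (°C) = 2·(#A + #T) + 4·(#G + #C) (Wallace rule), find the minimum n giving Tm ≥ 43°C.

First 15 bases: AAGACGATTTGCAAT → Tm = 40°C (< 43°C)
First 16 bases: AAGACGATTTGCAATG → Tm = 44°C (≥ 43°C)
Each additional base adds 2°C (A/T) or 4°C (G/C), so Tm is non-decreasing in n; n = 16 is the first length to reach 43°C.

n = 16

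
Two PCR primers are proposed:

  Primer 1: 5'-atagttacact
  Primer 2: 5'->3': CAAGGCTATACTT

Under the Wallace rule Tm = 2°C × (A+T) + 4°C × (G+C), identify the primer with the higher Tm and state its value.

Primer 2, 36°C

Primer 1: A+T=8, G+C=3 → Tm = 2(8)+4(3) = 28°C
Primer 2: A+T=8, G+C=5 → Tm = 2(8)+4(5) = 36°C
28°C vs 36°C → primer 2 is higher.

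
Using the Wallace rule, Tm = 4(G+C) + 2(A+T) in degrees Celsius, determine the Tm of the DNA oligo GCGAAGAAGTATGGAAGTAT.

Scanning the sequence gives G=7, C=1, T=4, A=8.
AT pairs contribute 12, GC pairs contribute 8.
Tm = 4·8 + 2·12 = 32 + 24 = 56°C

56°C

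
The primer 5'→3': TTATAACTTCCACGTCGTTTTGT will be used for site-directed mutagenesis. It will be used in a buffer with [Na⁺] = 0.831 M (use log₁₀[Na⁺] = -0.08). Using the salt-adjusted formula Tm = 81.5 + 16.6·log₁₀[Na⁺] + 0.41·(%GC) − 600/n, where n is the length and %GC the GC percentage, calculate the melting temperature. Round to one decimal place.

68.3°C

Length n = 23. A=4, C=5, T=11, G=3
G+C = 8, so %GC = 8/23 × 100 = 34.783%
Salt term: 16.6 × (-0.08) = -1.328
GC term: 0.41 × 34.783 = 14.261; length term: −600/23 = −26.087
Tm = 81.5 + (-1.328) + 14.261 − 26.087 = 68.346 → 68.3°C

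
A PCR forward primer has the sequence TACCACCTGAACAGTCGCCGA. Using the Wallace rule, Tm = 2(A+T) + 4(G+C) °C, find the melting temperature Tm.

66°C

Counting bases: A=6, C=8, G=4, T=3
A+T = 9, G+C = 12
Tm = 4·12 + 2·9 = 48 + 18 = 66°C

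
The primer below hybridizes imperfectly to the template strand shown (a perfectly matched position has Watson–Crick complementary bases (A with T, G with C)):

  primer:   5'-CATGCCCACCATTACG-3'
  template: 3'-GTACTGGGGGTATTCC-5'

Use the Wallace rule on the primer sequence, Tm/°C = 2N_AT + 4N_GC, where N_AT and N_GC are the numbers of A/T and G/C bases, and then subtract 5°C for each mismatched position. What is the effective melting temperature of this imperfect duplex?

30°C

Primer base counts: A=4, T=3, G=2, C=7 → A+T=7, G+C=9
Perfect-match Tm = 2(7) + 4(9) = 14 + 36 = 50°C
Mismatches (positions where the bases are not complementary): 4 (at positions 5, 8, 13, 15)
Effective Tm = 50 − 4×5 = 50 − 20 = 30°C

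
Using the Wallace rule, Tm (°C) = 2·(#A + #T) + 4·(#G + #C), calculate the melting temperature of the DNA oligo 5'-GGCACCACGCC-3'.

40°C

Base counts: T=0, C=6, A=2, G=3
So N_AT = 2 and N_GC = 9.
Tm = 2×2 + 4×9 = 40°C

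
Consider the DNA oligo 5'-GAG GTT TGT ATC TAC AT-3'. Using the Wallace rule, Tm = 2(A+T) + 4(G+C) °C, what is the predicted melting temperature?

Counting bases: A=4, G=4, C=2, T=7
A+T = 11, G+C = 6
Tm = 2×11 + 4×6 = 46°C

46°C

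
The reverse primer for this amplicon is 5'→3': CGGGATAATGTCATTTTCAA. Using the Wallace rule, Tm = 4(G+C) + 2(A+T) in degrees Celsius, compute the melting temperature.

Base counts: G=4, T=7, A=6, C=3
AT pairs contribute 13, GC pairs contribute 7.
Tm = 4·7 + 2·13 = 28 + 26 = 54°C

54°C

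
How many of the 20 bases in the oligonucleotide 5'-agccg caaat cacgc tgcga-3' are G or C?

12

C=7, T=2, A=6, G=5
G+C = 5 + 7 = 12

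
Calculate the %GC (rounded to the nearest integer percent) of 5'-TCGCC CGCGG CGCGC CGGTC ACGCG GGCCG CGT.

88%

Scanning the sequence gives A=1, C=15, T=3, G=14.
G+C = 14 + 15 = 29 out of 33 bases
%GC = 29/33 × 100 = 87.88% ≈ 88%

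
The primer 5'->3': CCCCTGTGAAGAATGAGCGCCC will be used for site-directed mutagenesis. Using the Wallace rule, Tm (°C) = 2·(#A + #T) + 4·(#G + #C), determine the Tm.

72°C

T=3, C=8, A=5, G=6
A+T = 8, G+C = 14
Tm = 2(8) + 4(14) = 16 + 56 = 72°C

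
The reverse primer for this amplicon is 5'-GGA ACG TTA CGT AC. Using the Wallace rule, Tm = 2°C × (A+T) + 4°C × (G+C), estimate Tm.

Counting bases: G=4, T=3, A=4, C=3
So N_AT = 7 and N_GC = 7.
Tm = 2(7) + 4(7) = 14 + 28 = 42°C

42°C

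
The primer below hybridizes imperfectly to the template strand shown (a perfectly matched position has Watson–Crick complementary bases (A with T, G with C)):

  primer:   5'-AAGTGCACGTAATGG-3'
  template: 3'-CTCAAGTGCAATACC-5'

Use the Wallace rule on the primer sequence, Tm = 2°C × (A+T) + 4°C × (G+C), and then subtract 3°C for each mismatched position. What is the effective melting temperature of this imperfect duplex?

Primer base counts: A=5, T=3, G=5, C=2 → A+T=8, G+C=7
Perfect-match Tm = 2(8) + 4(7) = 16 + 28 = 44°C
Mismatches (positions where the bases are not complementary): 3 (at positions 1, 5, 11)
Effective Tm = 44 − 3×3 = 44 − 9 = 35°C

35°C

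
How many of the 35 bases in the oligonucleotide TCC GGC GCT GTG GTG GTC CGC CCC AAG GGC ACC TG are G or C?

Base counts: A=3, T=6, C=13, G=13
G+C = 13 + 13 = 26

26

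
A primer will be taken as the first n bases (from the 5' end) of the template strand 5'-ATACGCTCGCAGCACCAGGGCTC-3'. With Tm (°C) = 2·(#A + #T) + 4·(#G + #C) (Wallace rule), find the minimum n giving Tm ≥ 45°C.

n = 15

First 14 bases: ATACGCTCGCAGCA → Tm = 44°C (< 45°C)
First 15 bases: ATACGCTCGCAGCAC → Tm = 48°C (≥ 45°C)
Since every base adds ≥2°C, Tm only increases with n, so the threshold is first crossed at n = 15.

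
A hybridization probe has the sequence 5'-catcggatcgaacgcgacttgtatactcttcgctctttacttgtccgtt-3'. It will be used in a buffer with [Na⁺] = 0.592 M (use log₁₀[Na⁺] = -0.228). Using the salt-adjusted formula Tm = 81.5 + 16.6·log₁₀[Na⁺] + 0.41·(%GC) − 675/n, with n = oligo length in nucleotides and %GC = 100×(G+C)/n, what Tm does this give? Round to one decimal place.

83.2°C

Length n = 49. C=14, T=18, A=8, G=9
G+C = 23, so %GC = 23/49 × 100 = 46.939%
Salt term: 16.6 × (-0.228) = -3.785
GC term: 0.41 × 46.939 = 19.245; length term: −675/49 = −13.776
Tm = 81.5 + (-3.785) + 19.245 − 13.776 = 83.184 → 83.2°C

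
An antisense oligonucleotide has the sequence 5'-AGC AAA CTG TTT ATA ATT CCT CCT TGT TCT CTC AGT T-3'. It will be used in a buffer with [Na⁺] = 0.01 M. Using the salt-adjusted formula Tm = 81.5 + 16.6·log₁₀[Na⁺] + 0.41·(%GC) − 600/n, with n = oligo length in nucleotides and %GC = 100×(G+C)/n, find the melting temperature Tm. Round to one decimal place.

Length n = 37. Scanning the sequence gives C=9, A=8, G=4, T=16.
G+C = 13, so %GC = 13/37 × 100 = 35.135%
Salt term: 16.6 × (-2) = -33.2
GC term: 0.41 × 35.135 = 14.405; length term: −600/37 = −16.216
Tm = 81.5 + (-33.2) + 14.405 − 16.216 = 46.489 → 46.5°C

46.5°C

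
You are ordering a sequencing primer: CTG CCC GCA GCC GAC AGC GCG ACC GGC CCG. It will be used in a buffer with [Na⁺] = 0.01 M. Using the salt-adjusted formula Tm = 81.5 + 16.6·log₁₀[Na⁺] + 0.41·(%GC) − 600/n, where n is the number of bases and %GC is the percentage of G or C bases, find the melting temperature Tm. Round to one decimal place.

Length n = 30. Base counts: C=15, G=10, T=1, A=4
G+C = 25, so %GC = 25/30 × 100 = 83.333%
Salt term: 16.6 × (-2) = -33.2
GC term: 0.41 × 83.333 = 34.167; length term: −600/30 = −20
Tm = 81.5 + (-33.2) + 34.167 − 20 = 62.467 → 62.5°C

62.5°C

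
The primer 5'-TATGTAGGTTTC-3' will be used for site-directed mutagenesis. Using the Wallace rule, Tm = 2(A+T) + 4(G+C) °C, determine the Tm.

32°C

Base counts: T=6, C=1, A=2, G=3
AT pairs contribute 8, GC pairs contribute 4.
Tm = 4·4 + 2·8 = 16 + 16 = 32°C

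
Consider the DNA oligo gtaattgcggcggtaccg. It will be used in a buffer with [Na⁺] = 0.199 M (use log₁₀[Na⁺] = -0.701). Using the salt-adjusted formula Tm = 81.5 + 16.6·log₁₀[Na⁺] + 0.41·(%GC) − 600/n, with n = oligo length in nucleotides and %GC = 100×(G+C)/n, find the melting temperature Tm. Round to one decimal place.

Length n = 18. Counting bases: C=4, A=3, G=7, T=4
G+C = 11, so %GC = 11/18 × 100 = 61.111%
Salt term: 16.6 × (-0.701) = -11.637
GC term: 0.41 × 61.111 = 25.056; length term: −600/18 = −33.333
Tm = 81.5 + (-11.637) + 25.056 − 33.333 = 61.586 → 61.6°C

61.6°C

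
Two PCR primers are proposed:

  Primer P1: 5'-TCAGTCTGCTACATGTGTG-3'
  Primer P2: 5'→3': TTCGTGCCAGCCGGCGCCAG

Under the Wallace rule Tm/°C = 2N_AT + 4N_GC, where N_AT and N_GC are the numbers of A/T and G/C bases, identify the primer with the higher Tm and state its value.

Primer P1: A+T=10, G+C=9 → Tm = 2(10)+4(9) = 56°C
Primer P2: A+T=5, G+C=15 → Tm = 2(5)+4(15) = 70°C
56°C vs 70°C → primer P2 is higher.

Primer P2, 70°C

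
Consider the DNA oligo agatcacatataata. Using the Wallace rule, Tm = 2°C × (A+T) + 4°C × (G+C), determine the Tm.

A=8, G=1, C=2, T=4
A+T = 12, G+C = 3
Tm = 4·3 + 2·12 = 12 + 24 = 36°C

36°C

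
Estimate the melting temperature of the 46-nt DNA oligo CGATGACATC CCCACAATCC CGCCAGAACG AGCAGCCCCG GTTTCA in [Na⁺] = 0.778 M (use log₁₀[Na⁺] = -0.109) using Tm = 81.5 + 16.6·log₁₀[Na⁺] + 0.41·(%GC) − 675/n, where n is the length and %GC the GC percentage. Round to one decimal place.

90.0°C

Length n = 46. G=9, C=19, A=12, T=6
G+C = 28, so %GC = 28/46 × 100 = 60.87%
Salt term: 16.6 × (-0.109) = -1.809
GC term: 0.41 × 60.87 = 24.957; length term: −675/46 = −14.674
Tm = 81.5 + (-1.809) + 24.957 − 14.674 = 89.974 → 90.0°C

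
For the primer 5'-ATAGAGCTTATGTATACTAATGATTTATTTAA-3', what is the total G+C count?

Counting bases: T=14, C=2, A=12, G=4
Total G or C: 4 + 2 = 6

6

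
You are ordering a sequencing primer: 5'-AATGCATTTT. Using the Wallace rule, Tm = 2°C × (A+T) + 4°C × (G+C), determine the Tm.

T=5, C=1, A=3, G=1
A+T = 8, G+C = 2
Tm = 2(8) + 4(2) = 16 + 8 = 24°C

24°C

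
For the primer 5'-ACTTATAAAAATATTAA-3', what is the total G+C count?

Counting bases: C=1, A=10, T=6, G=0
G+C = 0 + 1 = 1

1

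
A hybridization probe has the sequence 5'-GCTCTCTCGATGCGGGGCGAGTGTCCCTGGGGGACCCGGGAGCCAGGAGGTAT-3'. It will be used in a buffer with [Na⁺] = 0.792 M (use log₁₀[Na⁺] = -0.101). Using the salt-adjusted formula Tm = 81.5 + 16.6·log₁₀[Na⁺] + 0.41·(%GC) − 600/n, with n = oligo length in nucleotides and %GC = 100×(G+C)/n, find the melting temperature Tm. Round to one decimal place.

97.1°C

Length n = 53. Counting bases: G=23, T=9, A=7, C=14
G+C = 37, so %GC = 37/53 × 100 = 69.811%
Salt term: 16.6 × (-0.101) = -1.677
GC term: 0.41 × 69.811 = 28.623; length term: −600/53 = −11.321
Tm = 81.5 + (-1.677) + 28.623 − 11.321 = 97.125 → 97.1°C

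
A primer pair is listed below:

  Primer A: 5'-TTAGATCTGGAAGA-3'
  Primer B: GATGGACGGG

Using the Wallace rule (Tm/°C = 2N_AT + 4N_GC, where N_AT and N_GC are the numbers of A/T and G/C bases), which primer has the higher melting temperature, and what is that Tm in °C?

Primer A, 38°C

Primer A: A+T=9, G+C=5 → Tm = 2(9)+4(5) = 38°C
Primer B: A+T=3, G+C=7 → Tm = 2(3)+4(7) = 34°C
38°C vs 34°C → primer A is higher.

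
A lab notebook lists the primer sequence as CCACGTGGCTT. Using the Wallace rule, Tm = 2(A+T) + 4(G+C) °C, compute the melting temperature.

36°C

C=4, A=1, T=3, G=3
A+T = 4, G+C = 7
Tm = 4·7 + 2·4 = 28 + 8 = 36°C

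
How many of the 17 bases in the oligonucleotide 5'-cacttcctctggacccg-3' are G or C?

Scanning the sequence gives C=8, T=4, A=2, G=3.
Total G or C: 3 + 8 = 11

11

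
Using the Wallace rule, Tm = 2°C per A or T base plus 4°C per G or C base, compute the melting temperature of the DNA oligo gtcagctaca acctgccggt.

Base counts: T=4, A=4, C=7, G=5
AT pairs contribute 8, GC pairs contribute 12.
Tm = 2×8 + 4×12 = 64°C

64°C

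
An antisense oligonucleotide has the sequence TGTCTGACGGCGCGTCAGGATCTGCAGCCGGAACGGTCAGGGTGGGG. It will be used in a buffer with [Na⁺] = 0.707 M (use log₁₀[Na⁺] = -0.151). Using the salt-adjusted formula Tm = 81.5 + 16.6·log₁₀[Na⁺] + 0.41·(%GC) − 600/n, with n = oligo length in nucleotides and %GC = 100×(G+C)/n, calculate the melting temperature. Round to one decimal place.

Length n = 47. G=21, T=8, C=11, A=7
G+C = 32, so %GC = 32/47 × 100 = 68.085%
Salt term: 16.6 × (-0.151) = -2.507
GC term: 0.41 × 68.085 = 27.915; length term: −600/47 = −12.766
Tm = 81.5 + (-2.507) + 27.915 − 12.766 = 94.142 → 94.1°C

94.1°C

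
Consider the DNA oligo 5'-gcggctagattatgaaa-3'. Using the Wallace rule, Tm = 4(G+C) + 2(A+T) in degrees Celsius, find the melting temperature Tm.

Scanning the sequence gives G=5, C=2, A=6, T=4.
So N_AT = 10 and N_GC = 7.
Tm = 2×10 + 4×7 = 48°C

48°C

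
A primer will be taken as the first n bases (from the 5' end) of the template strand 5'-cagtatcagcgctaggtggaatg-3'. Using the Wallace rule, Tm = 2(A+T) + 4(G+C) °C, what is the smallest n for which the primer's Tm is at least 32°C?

n = 11

First 10 bases: CAGTATCAGC → Tm = 30°C (< 32°C)
First 11 bases: CAGTATCAGCG → Tm = 34°C (≥ 32°C)
Each additional base adds 2°C (A/T) or 4°C (G/C), so Tm is non-decreasing in n; n = 11 is the first length to reach 32°C.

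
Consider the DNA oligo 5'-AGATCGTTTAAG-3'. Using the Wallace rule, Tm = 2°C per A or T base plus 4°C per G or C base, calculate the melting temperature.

Scanning the sequence gives A=4, T=4, G=3, C=1.
AT pairs contribute 8, GC pairs contribute 4.
Tm = 2(8) + 4(4) = 16 + 16 = 32°C

32°C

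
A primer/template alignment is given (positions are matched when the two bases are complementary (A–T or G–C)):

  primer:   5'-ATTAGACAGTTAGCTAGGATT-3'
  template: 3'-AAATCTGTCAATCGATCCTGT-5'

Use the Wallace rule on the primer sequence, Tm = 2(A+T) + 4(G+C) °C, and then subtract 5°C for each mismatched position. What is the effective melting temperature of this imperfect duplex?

Primer base counts: A=7, T=7, G=5, C=2 → A+T=14, G+C=7
Perfect-match Tm = 2(14) + 4(7) = 28 + 28 = 56°C
Mismatches (positions where the bases are not complementary): 3 (at positions 1, 20, 21)
Effective Tm = 56 − 3×5 = 56 − 15 = 41°C

41°C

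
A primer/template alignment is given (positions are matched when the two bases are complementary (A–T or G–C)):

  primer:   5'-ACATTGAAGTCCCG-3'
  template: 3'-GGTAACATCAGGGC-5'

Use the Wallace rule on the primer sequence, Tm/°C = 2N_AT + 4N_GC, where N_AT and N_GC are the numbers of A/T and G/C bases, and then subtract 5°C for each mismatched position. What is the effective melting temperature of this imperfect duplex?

32°C

Primer base counts: A=4, T=3, G=3, C=4 → A+T=7, G+C=7
Perfect-match Tm = 2(7) + 4(7) = 14 + 28 = 42°C
Mismatches (positions where the bases are not complementary): 2 (at positions 1, 7)
Effective Tm = 42 − 2×5 = 42 − 10 = 32°C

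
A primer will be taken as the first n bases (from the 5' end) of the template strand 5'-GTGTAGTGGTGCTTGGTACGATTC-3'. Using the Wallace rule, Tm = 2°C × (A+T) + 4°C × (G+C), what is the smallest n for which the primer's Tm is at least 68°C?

First 22 bases: GTGTAGTGGTGCTTGGTACGAT → Tm = 66°C (< 68°C)
First 23 bases: GTGTAGTGGTGCTTGGTACGATT → Tm = 68°C (≥ 68°C)
Since every base adds ≥2°C, Tm only increases with n, so the threshold is first crossed at n = 23.

n = 23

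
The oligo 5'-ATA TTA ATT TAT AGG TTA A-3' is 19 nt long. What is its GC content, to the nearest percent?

11%

Scanning the sequence gives A=8, C=0, T=9, G=2.
G+C = 2 + 0 = 2 out of 19 bases
%GC = 2/19 × 100 = 10.53% ≈ 11%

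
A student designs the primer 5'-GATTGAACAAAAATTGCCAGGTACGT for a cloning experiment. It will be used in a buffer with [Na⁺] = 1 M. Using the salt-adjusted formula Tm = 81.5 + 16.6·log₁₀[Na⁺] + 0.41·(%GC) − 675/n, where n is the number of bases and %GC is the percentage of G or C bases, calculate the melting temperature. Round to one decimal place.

Length n = 26. Base counts: T=6, C=4, G=6, A=10
G+C = 10, so %GC = 10/26 × 100 = 38.462%
Salt term: 16.6 × (0) = 0
GC term: 0.41 × 38.462 = 15.769; length term: −675/26 = −25.962
Tm = 81.5 + (0) + 15.769 − 25.962 = 71.307 → 71.3°C

71.3°C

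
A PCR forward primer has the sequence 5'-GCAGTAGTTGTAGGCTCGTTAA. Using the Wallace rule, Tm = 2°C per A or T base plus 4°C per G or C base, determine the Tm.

Base counts: A=5, G=7, T=7, C=3
So N_AT = 12 and N_GC = 10.
Tm = 2(12) + 4(10) = 24 + 40 = 64°C

64°C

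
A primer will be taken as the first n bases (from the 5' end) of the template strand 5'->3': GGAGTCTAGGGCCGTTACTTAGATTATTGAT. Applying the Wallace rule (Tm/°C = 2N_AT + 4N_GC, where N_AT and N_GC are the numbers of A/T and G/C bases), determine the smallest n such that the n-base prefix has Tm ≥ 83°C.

n = 29

First 28 bases: GGAGTCTAGGGCCGTTACTTAGATTATT → Tm = 80°C (< 83°C)
First 29 bases: GGAGTCTAGGGCCGTTACTTAGATTATTG → Tm = 84°C (≥ 83°C)
Since every base adds ≥2°C, Tm only increases with n, so the threshold is first crossed at n = 29.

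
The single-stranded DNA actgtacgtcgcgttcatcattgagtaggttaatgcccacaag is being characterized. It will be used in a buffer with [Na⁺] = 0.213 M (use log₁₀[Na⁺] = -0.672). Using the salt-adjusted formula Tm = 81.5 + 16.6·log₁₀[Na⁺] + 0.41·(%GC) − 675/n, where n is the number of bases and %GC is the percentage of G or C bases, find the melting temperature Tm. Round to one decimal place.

73.7°C

Length n = 43. Counting bases: C=10, T=12, G=10, A=11
G+C = 20, so %GC = 20/43 × 100 = 46.512%
Salt term: 16.6 × (-0.672) = -11.155
GC term: 0.41 × 46.512 = 19.07; length term: −675/43 = −15.698
Tm = 81.5 + (-11.155) + 19.07 − 15.698 = 73.717 → 73.7°C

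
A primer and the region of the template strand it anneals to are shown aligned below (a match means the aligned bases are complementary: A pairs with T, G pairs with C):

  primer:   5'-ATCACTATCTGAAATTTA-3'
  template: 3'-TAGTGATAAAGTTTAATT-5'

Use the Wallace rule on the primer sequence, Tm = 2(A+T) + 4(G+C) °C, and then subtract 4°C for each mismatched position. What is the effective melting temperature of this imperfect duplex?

Primer base counts: A=7, T=7, G=1, C=3 → A+T=14, G+C=4
Perfect-match Tm = 2(14) + 4(4) = 28 + 16 = 44°C
Mismatches (positions where the bases are not complementary): 3 (at positions 9, 11, 17)
Effective Tm = 44 − 3×4 = 44 − 12 = 32°C

32°C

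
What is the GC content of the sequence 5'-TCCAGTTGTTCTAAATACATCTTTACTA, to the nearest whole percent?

Counting bases: C=6, A=8, G=2, T=12
G+C = 2 + 6 = 8 out of 28 bases
%GC = 8/28 × 100 = 28.57% ≈ 29%

29%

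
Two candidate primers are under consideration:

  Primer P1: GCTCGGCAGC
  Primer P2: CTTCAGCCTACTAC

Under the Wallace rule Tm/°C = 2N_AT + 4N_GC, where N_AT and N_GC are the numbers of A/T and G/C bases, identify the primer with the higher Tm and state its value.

Primer P1: A+T=2, G+C=8 → Tm = 2(2)+4(8) = 36°C
Primer P2: A+T=7, G+C=7 → Tm = 2(7)+4(7) = 42°C
36°C vs 42°C → primer P2 is higher.

Primer P2, 42°C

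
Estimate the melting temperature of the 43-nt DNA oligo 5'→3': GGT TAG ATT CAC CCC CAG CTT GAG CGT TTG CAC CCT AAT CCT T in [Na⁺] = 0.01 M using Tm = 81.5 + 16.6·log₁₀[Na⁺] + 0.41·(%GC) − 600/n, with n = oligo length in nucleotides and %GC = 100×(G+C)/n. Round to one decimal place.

55.3°C

Length n = 43. C=14, G=8, A=8, T=13
G+C = 22, so %GC = 22/43 × 100 = 51.163%
Salt term: 16.6 × (-2) = -33.2
GC term: 0.41 × 51.163 = 20.977; length term: −600/43 = −13.953
Tm = 81.5 + (-33.2) + 20.977 − 13.953 = 55.324 → 55.3°C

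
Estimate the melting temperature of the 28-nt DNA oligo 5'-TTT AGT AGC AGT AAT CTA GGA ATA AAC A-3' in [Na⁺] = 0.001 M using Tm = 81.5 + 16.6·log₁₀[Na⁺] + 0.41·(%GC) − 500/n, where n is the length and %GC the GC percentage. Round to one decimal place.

25.6°C

Length n = 28. C=3, A=12, T=8, G=5
G+C = 8, so %GC = 8/28 × 100 = 28.571%
Salt term: 16.6 × (-3) = -49.8
GC term: 0.41 × 28.571 = 11.714; length term: −500/28 = −17.857
Tm = 81.5 + (-49.8) + 11.714 − 17.857 = 25.557 → 25.6°C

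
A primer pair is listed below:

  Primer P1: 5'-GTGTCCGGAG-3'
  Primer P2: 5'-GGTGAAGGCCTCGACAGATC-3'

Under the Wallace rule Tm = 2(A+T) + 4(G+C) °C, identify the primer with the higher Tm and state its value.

Primer P1: A+T=3, G+C=7 → Tm = 2(3)+4(7) = 34°C
Primer P2: A+T=8, G+C=12 → Tm = 2(8)+4(12) = 64°C
34°C vs 64°C → primer P2 is higher.

Primer P2, 64°C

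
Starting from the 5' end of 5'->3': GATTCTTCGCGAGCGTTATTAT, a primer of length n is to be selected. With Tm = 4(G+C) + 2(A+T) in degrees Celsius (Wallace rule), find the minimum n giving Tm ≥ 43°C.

n = 14

First 13 bases: GATTCTTCGCGAG → Tm = 40°C (< 43°C)
First 14 bases: GATTCTTCGCGAGC → Tm = 44°C (≥ 43°C)
Each additional base adds 2°C (A/T) or 4°C (G/C), so Tm is non-decreasing in n; n = 14 is the first length to reach 43°C.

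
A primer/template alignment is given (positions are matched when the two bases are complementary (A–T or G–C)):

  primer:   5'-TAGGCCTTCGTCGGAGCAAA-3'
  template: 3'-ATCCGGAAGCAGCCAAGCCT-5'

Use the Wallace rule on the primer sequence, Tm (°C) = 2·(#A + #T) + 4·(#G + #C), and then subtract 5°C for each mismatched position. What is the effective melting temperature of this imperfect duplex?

42°C

Primer base counts: A=5, T=4, G=6, C=5 → A+T=9, G+C=11
Perfect-match Tm = 2(9) + 4(11) = 18 + 44 = 62°C
Mismatches (positions where the bases are not complementary): 4 (at positions 15, 16, 18, 19)
Effective Tm = 62 − 4×5 = 62 − 20 = 42°C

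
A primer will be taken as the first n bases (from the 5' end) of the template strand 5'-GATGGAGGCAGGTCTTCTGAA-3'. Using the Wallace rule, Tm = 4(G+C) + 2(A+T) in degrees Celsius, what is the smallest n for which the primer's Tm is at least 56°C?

First 17 bases: GATGGAGGCAGGTCTTC → Tm = 54°C (< 56°C)
First 18 bases: GATGGAGGCAGGTCTTCT → Tm = 56°C (≥ 56°C)
Each additional base adds 2°C (A/T) or 4°C (G/C), so Tm is non-decreasing in n; n = 18 is the first length to reach 56°C.

n = 18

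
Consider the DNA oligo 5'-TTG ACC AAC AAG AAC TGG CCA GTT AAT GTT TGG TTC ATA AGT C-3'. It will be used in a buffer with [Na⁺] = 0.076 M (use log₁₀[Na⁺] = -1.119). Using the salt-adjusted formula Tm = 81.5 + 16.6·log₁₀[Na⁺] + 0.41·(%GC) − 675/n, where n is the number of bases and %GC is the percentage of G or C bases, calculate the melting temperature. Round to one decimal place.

Length n = 43. A=13, G=9, C=8, T=13
G+C = 17, so %GC = 17/43 × 100 = 39.535%
Salt term: 16.6 × (-1.119) = -18.575
GC term: 0.41 × 39.535 = 16.209; length term: −675/43 = −15.698
Tm = 81.5 + (-18.575) + 16.209 − 15.698 = 63.436 → 63.4°C

63.4°C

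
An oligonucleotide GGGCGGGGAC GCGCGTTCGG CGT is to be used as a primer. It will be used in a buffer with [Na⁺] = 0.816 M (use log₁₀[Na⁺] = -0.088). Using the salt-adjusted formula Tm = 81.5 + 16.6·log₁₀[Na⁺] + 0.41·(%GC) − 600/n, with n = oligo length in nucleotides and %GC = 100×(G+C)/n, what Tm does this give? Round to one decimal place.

87.8°C

Length n = 23. G=13, A=1, C=6, T=3
G+C = 19, so %GC = 19/23 × 100 = 82.609%
Salt term: 16.6 × (-0.088) = -1.461
GC term: 0.41 × 82.609 = 33.87; length term: −600/23 = −26.087
Tm = 81.5 + (-1.461) + 33.87 − 26.087 = 87.822 → 87.8°C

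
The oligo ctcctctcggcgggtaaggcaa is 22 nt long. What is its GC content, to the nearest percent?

64%

Counting bases: C=7, G=7, A=4, T=4
G+C = 7 + 7 = 14 out of 22 bases
%GC = 14/22 × 100 = 63.64% ≈ 64%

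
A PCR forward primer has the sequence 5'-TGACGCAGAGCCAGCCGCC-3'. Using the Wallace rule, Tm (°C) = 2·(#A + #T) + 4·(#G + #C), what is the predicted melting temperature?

66°C

Scanning the sequence gives C=8, G=6, A=4, T=1.
A+T = 5, G+C = 14
Tm = 2×5 + 4×14 = 66°C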